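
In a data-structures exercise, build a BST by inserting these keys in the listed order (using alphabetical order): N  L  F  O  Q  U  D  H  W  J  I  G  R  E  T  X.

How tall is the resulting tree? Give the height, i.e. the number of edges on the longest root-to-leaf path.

5

Insert N: tree is empty, so N becomes the root.
Insert L: L < N → go left. Place as left child of N.
Insert F: F < N → go left; F < L → go left. Place as left child of L.
Insert O: O > N → go right. Place as right child of N.
Insert Q: Q > N → go right; Q > O → go right. Place as right child of O.
Insert U: U > N → go right; U > O → go right; U > Q → go right. Place as right child of Q.
Insert D: D < N → go left; D < L → go left; D < F → go left. Place as left child of F.
Insert H: H < N → go left; H < L → go left; H > F → go right. Place as right child of F.
Insert W: W > N → go right; W > O → go right; W > Q → go right; W > U → go right. Place as right child of U.
Insert J: J < N → go left; J < L → go left; J > F → go right; J > H → go right. Place as right child of H.
Insert I: I < N → go left; I < L → go left; I > F → go right; I > H → go right; I < J → go left. Place as left child of J.
Insert G: G < N → go left; G < L → go left; G > F → go right; G < H → go left. Place as left child of H.
Insert R: R > N → go right; R > O → go right; R > Q → go right; R < U → go left. Place as left child of U.
Insert E: E < N → go left; E < L → go left; E < F → go left; E > D → go right. Place as right child of D.
Insert T: T > N → go right; T > O → go right; T > Q → go right; T < U → go left; T > R → go right. Place as right child of R.
Insert X: X > N → go right; X > O → go right; X > Q → go right; X > U → go right; X > W → go right. Place as right child of W.

The deepest node is I at depth 5.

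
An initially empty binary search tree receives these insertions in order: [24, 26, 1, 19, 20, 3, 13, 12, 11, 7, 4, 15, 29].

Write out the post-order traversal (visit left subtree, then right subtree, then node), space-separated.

Resulting structure (node: left, right):
  24: L=1, R=26
  26: L=–, R=29
  1: L=–, R=19
  19: L=3, R=20
  20: L=–, R=–
  3: L=–, R=13
  13: L=12, R=15
  12: L=11, R=–
  11: L=7, R=–
  7: L=4, R=–
  4: L=–, R=–
  15: L=–, R=–
  29: L=–, R=–

4 7 11 12 15 13 3 20 19 1 29 26 24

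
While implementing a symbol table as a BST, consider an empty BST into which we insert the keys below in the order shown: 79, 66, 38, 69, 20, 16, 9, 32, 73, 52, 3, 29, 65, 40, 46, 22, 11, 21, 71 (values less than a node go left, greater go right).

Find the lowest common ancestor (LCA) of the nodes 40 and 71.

Resulting structure (node: left, right):
  79: L=66, R=–
  66: L=38, R=69
  38: L=20, R=52
  69: L=–, R=73
  20: L=16, R=32
  16: L=9, R=–
  9: L=3, R=11
  32: L=29, R=–
  73: L=71, R=–
  52: L=40, R=65
  3: L=–, R=–
  29: L=22, R=–
  65: L=–, R=–
  40: L=–, R=46
  46: L=–, R=–
  22: L=21, R=–
  11: L=–, R=–
  21: L=–, R=–
  71: L=–, R=–

Path to 40: 79 → 66 → 38 → 52 → 40
Path to 71: 79 → 66 → 69 → 73 → 71
The paths share a prefix ending at 66, then split left and right.

66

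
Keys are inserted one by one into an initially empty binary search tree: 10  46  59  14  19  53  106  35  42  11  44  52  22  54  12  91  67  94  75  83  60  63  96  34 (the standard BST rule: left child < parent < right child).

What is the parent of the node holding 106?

Resulting structure (node: left, right):
  10: L=–, R=46
  46: L=14, R=59
  59: L=53, R=106
  14: L=11, R=19
  19: L=–, R=35
  53: L=52, R=54
  106: L=91, R=–
  35: L=22, R=42
  42: L=–, R=44
  11: L=–, R=12
  44: L=–, R=–
  52: L=–, R=–
  22: L=–, R=34
  54: L=–, R=–
  12: L=–, R=–
  91: L=67, R=94
  67: L=60, R=75
  94: L=–, R=96
  75: L=–, R=83
  83: L=–, R=–
  60: L=–, R=63
  63: L=–, R=–
  96: L=–, R=–
  34: L=–, R=–

59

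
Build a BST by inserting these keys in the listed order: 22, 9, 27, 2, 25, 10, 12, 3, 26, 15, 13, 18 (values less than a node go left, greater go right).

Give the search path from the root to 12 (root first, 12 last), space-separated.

Insert 22: tree is empty, so 22 becomes the root.
Insert 9: 9 < 22 → go left. Place as left child of 22.
Insert 27: 27 > 22 → go right. Place as right child of 22.
Insert 2: 2 < 22 → go left; 2 < 9 → go left. Place as left child of 9.
Insert 25: 25 > 22 → go right; 25 < 27 → go left. Place as left child of 27.
Insert 10: 10 < 22 → go left; 10 > 9 → go right. Place as right child of 9.
Insert 12: 12 < 22 → go left; 12 > 9 → go right; 12 > 10 → go right. Place as right child of 10.
Insert 3: 3 < 22 → go left; 3 < 9 → go left; 3 > 2 → go right. Place as right child of 2.
Insert 26: 26 > 22 → go right; 26 < 27 → go left; 26 > 25 → go right. Place as right child of 25.
Insert 15: 15 < 22 → go left; 15 > 9 → go right; 15 > 10 → go right; 15 > 12 → go right. Place as right child of 12.
Insert 13: 13 < 22 → go left; 13 > 9 → go right; 13 > 10 → go right; 13 > 12 → go right; 13 < 15 → go left. Place as left child of 15.
Insert 18: 18 < 22 → go left; 18 > 9 → go right; 18 > 10 → go right; 18 > 12 → go right; 18 > 15 → go right. Place as right child of 15.

22 9 10 12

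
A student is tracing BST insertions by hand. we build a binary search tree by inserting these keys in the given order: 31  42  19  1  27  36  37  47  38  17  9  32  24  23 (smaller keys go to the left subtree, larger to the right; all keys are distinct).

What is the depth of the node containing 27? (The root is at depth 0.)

Insert 31: tree is empty, so 31 becomes the root.
Insert 42: 42 > 31 → go right. Place as right child of 31.
Insert 19: 19 < 31 → go left. Place as left child of 31.
Insert 1: 1 < 31 → go left; 1 < 19 → go left. Place as left child of 19.
Insert 27: 27 < 31 → go left; 27 > 19 → go right. Place as right child of 19.
Insert 36: 36 > 31 → go right; 36 < 42 → go left. Place as left child of 42.
Insert 37: 37 > 31 → go right; 37 < 42 → go left; 37 > 36 → go right. Place as right child of 36.
Insert 47: 47 > 31 → go right; 47 > 42 → go right. Place as right child of 42.
Insert 38: 38 > 31 → go right; 38 < 42 → go left; 38 > 36 → go right; 38 > 37 → go right. Place as right child of 37.
Insert 17: 17 < 31 → go left; 17 < 19 → go left; 17 > 1 → go right. Place as right child of 1.
Insert 9: 9 < 31 → go left; 9 < 19 → go left; 9 > 1 → go right; 9 < 17 → go left. Place as left child of 17.
Insert 32: 32 > 31 → go right; 32 < 42 → go left; 32 < 36 → go left. Place as left child of 36.
Insert 24: 24 < 31 → go left; 24 > 19 → go right; 24 < 27 → go left. Place as left child of 27.
Insert 23: 23 < 31 → go left; 23 > 19 → go right; 23 < 27 → go left; 23 < 24 → go left. Place as left child of 24.

Path to 27: 31 → 19 → 27, which is 2 edges.

2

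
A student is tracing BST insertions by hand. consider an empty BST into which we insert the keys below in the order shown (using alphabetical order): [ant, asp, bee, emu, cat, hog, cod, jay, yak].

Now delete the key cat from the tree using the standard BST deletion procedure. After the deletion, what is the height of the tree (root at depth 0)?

ant: root
asp: right child of ant (depth 1)
bee: right child of asp (depth 2)
emu: right child of bee (depth 3)
cat: left child of emu (depth 4)
hog: right child of emu (depth 4)
cod: right child of cat (depth 5)
jay: right child of hog (depth 5)
yak: right child of jay (depth 6)

Delete cat (at most one child — splice it out).
After deletion, deepest node is yak at depth 6.

6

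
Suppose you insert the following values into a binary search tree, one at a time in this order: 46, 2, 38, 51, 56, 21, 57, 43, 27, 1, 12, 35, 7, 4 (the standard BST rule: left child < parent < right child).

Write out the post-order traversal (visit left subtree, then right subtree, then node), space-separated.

Insert 46: tree is empty, so 46 becomes the root.
Insert 2: 2 < 46 → go left. Place as left child of 46.
Insert 38: 38 < 46 → go left; 38 > 2 → go right. Place as right child of 2.
Insert 51: 51 > 46 → go right. Place as right child of 46.
Insert 56: 56 > 46 → go right; 56 > 51 → go right. Place as right child of 51.
Insert 21: 21 < 46 → go left; 21 > 2 → go right; 21 < 38 → go left. Place as left child of 38.
Insert 57: 57 > 46 → go right; 57 > 51 → go right; 57 > 56 → go right. Place as right child of 56.
Insert 43: 43 < 46 → go left; 43 > 2 → go right; 43 > 38 → go right. Place as right child of 38.
Insert 27: 27 < 46 → go left; 27 > 2 → go right; 27 < 38 → go left; 27 > 21 → go right. Place as right child of 21.
Insert 1: 1 < 46 → go left; 1 < 2 → go left. Place as left child of 2.
Insert 12: 12 < 46 → go left; 12 > 2 → go right; 12 < 38 → go left; 12 < 21 → go left. Place as left child of 21.
Insert 35: 35 < 46 → go left; 35 > 2 → go right; 35 < 38 → go left; 35 > 21 → go right; 35 > 27 → go right. Place as right child of 27.
Insert 7: 7 < 46 → go left; 7 > 2 → go right; 7 < 38 → go left; 7 < 21 → go left; 7 < 12 → go left. Place as left child of 12.
Insert 4: 4 < 46 → go left; 4 > 2 → go right; 4 < 38 → go left; 4 < 21 → go left; 4 < 12 → go left; 4 < 7 → go left. Place as left child of 7.

1 4 7 12 35 27 21 43 38 2 57 56 51 46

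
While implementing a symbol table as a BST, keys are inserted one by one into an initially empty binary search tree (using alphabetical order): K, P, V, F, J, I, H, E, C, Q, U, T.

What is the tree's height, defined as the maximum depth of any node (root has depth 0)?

K: root
P: right child of K (depth 1)
V: right child of P (depth 2)
F: left child of K (depth 1)
J: right child of F (depth 2)
I: left child of J (depth 3)
H: left child of I (depth 4)
E: left child of F (depth 2)
C: left child of E (depth 3)
Q: left child of V (depth 3)
U: right child of Q (depth 4)
T: left child of U (depth 5)

The deepest node is T at depth 5.

5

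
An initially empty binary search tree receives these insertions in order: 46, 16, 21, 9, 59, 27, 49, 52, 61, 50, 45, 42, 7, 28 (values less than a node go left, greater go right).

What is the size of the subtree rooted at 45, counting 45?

Insert 46: tree is empty, so 46 becomes the root.
Insert 16: 16 < 46 → go left. Place as left child of 46.
Insert 21: 21 < 46 → go left; 21 > 16 → go right. Place as right child of 16.
Insert 9: 9 < 46 → go left; 9 < 16 → go left. Place as left child of 16.
Insert 59: 59 > 46 → go right. Place as right child of 46.
Insert 27: 27 < 46 → go left; 27 > 16 → go right; 27 > 21 → go right. Place as right child of 21.
Insert 49: 49 > 46 → go right; 49 < 59 → go left. Place as left child of 59.
Insert 52: 52 > 46 → go right; 52 < 59 → go left; 52 > 49 → go right. Place as right child of 49.
Insert 61: 61 > 46 → go right; 61 > 59 → go right. Place as right child of 59.
Insert 50: 50 > 46 → go right; 50 < 59 → go left; 50 > 49 → go right; 50 < 52 → go left. Place as left child of 52.
Insert 45: 45 < 46 → go left; 45 > 16 → go right; 45 > 21 → go right; 45 > 27 → go right. Place as right child of 27.
Insert 42: 42 < 46 → go left; 42 > 16 → go right; 42 > 21 → go right; 42 > 27 → go right; 42 < 45 → go left. Place as left child of 45.
Insert 7: 7 < 46 → go left; 7 < 16 → go left; 7 < 9 → go left. Place as left child of 9.
Insert 28: 28 < 46 → go left; 28 > 16 → go right; 28 > 21 → go right; 28 > 27 → go right; 28 < 45 → go left; 28 < 42 → go left. Place as left child of 42.

Subtree rooted at 45 contains: 45, 42, 28 — 3 nodes.

3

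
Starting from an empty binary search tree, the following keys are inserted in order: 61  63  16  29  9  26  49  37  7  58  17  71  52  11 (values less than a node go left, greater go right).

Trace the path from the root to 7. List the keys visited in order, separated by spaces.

Insert 61: tree is empty, so 61 becomes the root.
Insert 63: 63 > 61 → go right. Place as right child of 61.
Insert 16: 16 < 61 → go left. Place as left child of 61.
Insert 29: 29 < 61 → go left; 29 > 16 → go right. Place as right child of 16.
Insert 9: 9 < 61 → go left; 9 < 16 → go left. Place as left child of 16.
Insert 26: 26 < 61 → go left; 26 > 16 → go right; 26 < 29 → go left. Place as left child of 29.
Insert 49: 49 < 61 → go left; 49 > 16 → go right; 49 > 29 → go right. Place as right child of 29.
Insert 37: 37 < 61 → go left; 37 > 16 → go right; 37 > 29 → go right; 37 < 49 → go left. Place as left child of 49.
Insert 7: 7 < 61 → go left; 7 < 16 → go left; 7 < 9 → go left. Place as left child of 9.
Insert 58: 58 < 61 → go left; 58 > 16 → go right; 58 > 29 → go right; 58 > 49 → go right. Place as right child of 49.
Insert 17: 17 < 61 → go left; 17 > 16 → go right; 17 < 29 → go left; 17 < 26 → go left. Place as left child of 26.
Insert 71: 71 > 61 → go right; 71 > 63 → go right. Place as right child of 63.
Insert 52: 52 < 61 → go left; 52 > 16 → go right; 52 > 29 → go right; 52 > 49 → go right; 52 < 58 → go left. Place as left child of 58.
Insert 11: 11 < 61 → go left; 11 < 16 → go left; 11 > 9 → go right. Place as right child of 9.

61 16 9 7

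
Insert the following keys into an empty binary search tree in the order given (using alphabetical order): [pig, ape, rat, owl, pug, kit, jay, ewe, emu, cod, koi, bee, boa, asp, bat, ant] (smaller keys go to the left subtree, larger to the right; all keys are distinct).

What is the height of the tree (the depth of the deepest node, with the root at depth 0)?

Insert pig: tree is empty, so pig becomes the root.
Insert ape: ape < pig → go left. Place as left child of pig.
Insert rat: rat > pig → go right. Place as right child of pig.
Insert owl: owl < pig → go left; owl > ape → go right. Place as right child of ape.
Insert pug: pug > pig → go right; pug < rat → go left. Place as left child of rat.
Insert kit: kit < pig → go left; kit > ape → go right; kit < owl → go left. Place as left child of owl.
Insert jay: jay < pig → go left; jay > ape → go right; jay < owl → go left; jay < kit → go left. Place as left child of kit.
Insert ewe: ewe < pig → go left; ewe > ape → go right; ewe < owl → go left; ewe < kit → go left; ewe < jay → go left. Place as left child of jay.
Insert emu: emu < pig → go left; emu > ape → go right; emu < owl → go left; emu < kit → go left; emu < jay → go left; emu < ewe → go left. Place as left child of ewe.
Insert cod: cod < pig → go left; cod > ape → go right; cod < owl → go left; cod < kit → go left; cod < jay → go left; cod < ewe → go left; cod < emu → go left. Place as left child of emu.
Insert koi: koi < pig → go left; koi > ape → go right; koi < owl → go left; koi > kit → go right. Place as right child of kit.
Insert bee: bee < pig → go left; bee > ape → go right; bee < owl → go left; bee < kit → go left; bee < jay → go left; bee < ewe → go left; bee < emu → go left; bee < cod → go left. Place as left child of cod.
Insert boa: boa < pig → go left; boa > ape → go right; boa < owl → go left; boa < kit → go left; boa < jay → go left; boa < ewe → go left; boa < emu → go left; boa < cod → go left; boa > bee → go right. Place as right child of bee.
Insert asp: asp < pig → go left; asp > ape → go right; asp < owl → go left; asp < kit → go left; asp < jay → go left; asp < ewe → go left; asp < emu → go left; asp < cod → go left; asp < bee → go left. Place as left child of bee.
Insert bat: bat < pig → go left; bat > ape → go right; bat < owl → go left; bat < kit → go left; bat < jay → go left; bat < ewe → go left; bat < emu → go left; bat < cod → go left; bat < bee → go left; bat > asp → go right. Place as right child of asp.
Insert ant: ant < pig → go left; ant < ape → go left. Place as left child of ape.

The deepest node is bat at depth 10.

10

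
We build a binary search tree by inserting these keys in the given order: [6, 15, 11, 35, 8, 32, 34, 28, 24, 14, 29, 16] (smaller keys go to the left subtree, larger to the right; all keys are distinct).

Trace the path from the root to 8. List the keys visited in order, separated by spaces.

Insert 6: tree is empty, so 6 becomes the root.
Insert 15: 15 > 6 → go right. Place as right child of 6.
Insert 11: 11 > 6 → go right; 11 < 15 → go left. Place as left child of 15.
Insert 35: 35 > 6 → go right; 35 > 15 → go right. Place as right child of 15.
Insert 8: 8 > 6 → go right; 8 < 15 → go left; 8 < 11 → go left. Place as left child of 11.
Insert 32: 32 > 6 → go right; 32 > 15 → go right; 32 < 35 → go left. Place as left child of 35.
Insert 34: 34 > 6 → go right; 34 > 15 → go right; 34 < 35 → go left; 34 > 32 → go right. Place as right child of 32.
Insert 28: 28 > 6 → go right; 28 > 15 → go right; 28 < 35 → go left; 28 < 32 → go left. Place as left child of 32.
Insert 24: 24 > 6 → go right; 24 > 15 → go right; 24 < 35 → go left; 24 < 32 → go left; 24 < 28 → go left. Place as left child of 28.
Insert 14: 14 > 6 → go right; 14 < 15 → go left; 14 > 11 → go right. Place as right child of 11.
Insert 29: 29 > 6 → go right; 29 > 15 → go right; 29 < 35 → go left; 29 < 32 → go left; 29 > 28 → go right. Place as right child of 28.
Insert 16: 16 > 6 → go right; 16 > 15 → go right; 16 < 35 → go left; 16 < 32 → go left; 16 < 28 → go left; 16 < 24 → go left. Place as left child of 24.

6 15 11 8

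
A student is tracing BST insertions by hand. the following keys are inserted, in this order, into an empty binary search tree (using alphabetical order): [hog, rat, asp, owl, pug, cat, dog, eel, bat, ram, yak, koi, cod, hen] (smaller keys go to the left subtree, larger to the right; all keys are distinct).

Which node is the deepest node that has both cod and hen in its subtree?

Insert hog: tree is empty, so hog becomes the root.
Insert rat: rat > hog → go right. Place as right child of hog.
Insert asp: asp < hog → go left. Place as left child of hog.
Insert owl: owl > hog → go right; owl < rat → go left. Place as left child of rat.
Insert pug: pug > hog → go right; pug < rat → go left; pug > owl → go right. Place as right child of owl.
Insert cat: cat < hog → go left; cat > asp → go right. Place as right child of asp.
Insert dog: dog < hog → go left; dog > asp → go right; dog > cat → go right. Place as right child of cat.
Insert eel: eel < hog → go left; eel > asp → go right; eel > cat → go right; eel > dog → go right. Place as right child of dog.
Insert bat: bat < hog → go left; bat > asp → go right; bat < cat → go left. Place as left child of cat.
Insert ram: ram > hog → go right; ram < rat → go left; ram > owl → go right; ram > pug → go right. Place as right child of pug.
Insert yak: yak > hog → go right; yak > rat → go right. Place as right child of rat.
Insert koi: koi > hog → go right; koi < rat → go left; koi < owl → go left. Place as left child of owl.
Insert cod: cod < hog → go left; cod > asp → go right; cod > cat → go right; cod < dog → go left. Place as left child of dog.
Insert hen: hen < hog → go left; hen > asp → go right; hen > cat → go right; hen > dog → go right; hen > eel → go right. Place as right child of eel.

Path to cod: hog → asp → cat → dog → cod
Path to hen: hog → asp → cat → dog → eel → hen
The paths share a prefix ending at dog, then split left and right.

dog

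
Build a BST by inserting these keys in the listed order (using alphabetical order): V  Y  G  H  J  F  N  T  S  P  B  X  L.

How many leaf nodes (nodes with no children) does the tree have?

V: root
Y: right child of V (depth 1)
G: left child of V (depth 1)
H: right child of G (depth 2)
J: right child of H (depth 3)
F: left child of G (depth 2)
N: right child of J (depth 4)
T: right child of N (depth 5)
S: left child of T (depth 6)
P: left child of S (depth 7)
B: left child of F (depth 3)
X: left child of Y (depth 2)
L: left child of N (depth 5)

Leaves: B, L, P, X — 4 in total.

4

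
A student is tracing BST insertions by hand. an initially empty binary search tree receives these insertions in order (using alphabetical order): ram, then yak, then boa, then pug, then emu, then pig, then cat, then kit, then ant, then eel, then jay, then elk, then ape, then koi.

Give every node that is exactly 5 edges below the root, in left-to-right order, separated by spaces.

Insert ram: tree is empty, so ram becomes the root.
Insert yak: yak > ram → go right. Place as right child of ram.
Insert boa: boa < ram → go left. Place as left child of ram.
Insert pug: pug < ram → go left; pug > boa → go right. Place as right child of boa.
Insert emu: emu < ram → go left; emu > boa → go right; emu < pug → go left. Place as left child of pug.
Insert pig: pig < ram → go left; pig > boa → go right; pig < pug → go left; pig > emu → go right. Place as right child of emu.
Insert cat: cat < ram → go left; cat > boa → go right; cat < pug → go left; cat < emu → go left. Place as left child of emu.
Insert kit: kit < ram → go left; kit > boa → go right; kit < pug → go left; kit > emu → go right; kit < pig → go left. Place as left child of pig.
Insert ant: ant < ram → go left; ant < boa → go left. Place as left child of boa.
Insert eel: eel < ram → go left; eel > boa → go right; eel < pug → go left; eel < emu → go left; eel > cat → go right. Place as right child of cat.
Insert jay: jay < ram → go left; jay > boa → go right; jay < pug → go left; jay > emu → go right; jay < pig → go left; jay < kit → go left. Place as left child of kit.
Insert elk: elk < ram → go left; elk > boa → go right; elk < pug → go left; elk < emu → go left; elk > cat → go right; elk > eel → go right. Place as right child of eel.
Insert ape: ape < ram → go left; ape < boa → go left; ape > ant → go right. Place as right child of ant.
Insert koi: koi < ram → go left; koi > boa → go right; koi < pug → go left; koi > emu → go right; koi < pig → go left; koi > kit → go right. Place as right child of kit.

eel kit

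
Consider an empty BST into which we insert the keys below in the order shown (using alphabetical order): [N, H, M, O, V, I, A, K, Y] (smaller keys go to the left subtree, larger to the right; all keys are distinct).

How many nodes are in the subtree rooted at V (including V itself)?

2

N: root
H: left child of N (depth 1)
M: right child of H (depth 2)
O: right child of N (depth 1)
V: right child of O (depth 2)
I: left child of M (depth 3)
A: left child of H (depth 2)
K: right child of I (depth 4)
Y: right child of V (depth 3)

Subtree rooted at V contains: V, Y — 2 nodes.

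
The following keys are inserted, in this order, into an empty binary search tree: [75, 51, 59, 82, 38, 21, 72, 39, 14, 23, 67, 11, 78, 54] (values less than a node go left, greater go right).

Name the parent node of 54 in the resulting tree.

59

Insert 75: tree is empty, so 75 becomes the root.
Insert 51: 51 < 75 → go left. Place as left child of 75.
Insert 59: 59 < 75 → go left; 59 > 51 → go right. Place as right child of 51.
Insert 82: 82 > 75 → go right. Place as right child of 75.
Insert 38: 38 < 75 → go left; 38 < 51 → go left. Place as left child of 51.
Insert 21: 21 < 75 → go left; 21 < 51 → go left; 21 < 38 → go left. Place as left child of 38.
Insert 72: 72 < 75 → go left; 72 > 51 → go right; 72 > 59 → go right. Place as right child of 59.
Insert 39: 39 < 75 → go left; 39 < 51 → go left; 39 > 38 → go right. Place as right child of 38.
Insert 14: 14 < 75 → go left; 14 < 51 → go left; 14 < 38 → go left; 14 < 21 → go left. Place as left child of 21.
Insert 23: 23 < 75 → go left; 23 < 51 → go left; 23 < 38 → go left; 23 > 21 → go right. Place as right child of 21.
Insert 67: 67 < 75 → go left; 67 > 51 → go right; 67 > 59 → go right; 67 < 72 → go left. Place as left child of 72.
Insert 11: 11 < 75 → go left; 11 < 51 → go left; 11 < 38 → go left; 11 < 21 → go left; 11 < 14 → go left. Place as left child of 14.
Insert 78: 78 > 75 → go right; 78 < 82 → go left. Place as left child of 82.
Insert 54: 54 < 75 → go left; 54 > 51 → go right; 54 < 59 → go left. Place as left child of 59.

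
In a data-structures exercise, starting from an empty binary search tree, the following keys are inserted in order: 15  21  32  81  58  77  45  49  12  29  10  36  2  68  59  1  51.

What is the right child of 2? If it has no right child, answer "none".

Insert 15: tree is empty, so 15 becomes the root.
Insert 21: 21 > 15 → go right. Place as right child of 15.
Insert 32: 32 > 15 → go right; 32 > 21 → go right. Place as right child of 21.
Insert 81: 81 > 15 → go right; 81 > 21 → go right; 81 > 32 → go right. Place as right child of 32.
Insert 58: 58 > 15 → go right; 58 > 21 → go right; 58 > 32 → go right; 58 < 81 → go left. Place as left child of 81.
Insert 77: 77 > 15 → go right; 77 > 21 → go right; 77 > 32 → go right; 77 < 81 → go left; 77 > 58 → go right. Place as right child of 58.
Insert 45: 45 > 15 → go right; 45 > 21 → go right; 45 > 32 → go right; 45 < 81 → go left; 45 < 58 → go left. Place as left child of 58.
Insert 49: 49 > 15 → go right; 49 > 21 → go right; 49 > 32 → go right; 49 < 81 → go left; 49 < 58 → go left; 49 > 45 → go right. Place as right child of 45.
Insert 12: 12 < 15 → go left. Place as left child of 15.
Insert 29: 29 > 15 → go right; 29 > 21 → go right; 29 < 32 → go left. Place as left child of 32.
Insert 10: 10 < 15 → go left; 10 < 12 → go left. Place as left child of 12.
Insert 36: 36 > 15 → go right; 36 > 21 → go right; 36 > 32 → go right; 36 < 81 → go left; 36 < 58 → go left; 36 < 45 → go left. Place as left child of 45.
Insert 2: 2 < 15 → go left; 2 < 12 → go left; 2 < 10 → go left. Place as left child of 10.
Insert 68: 68 > 15 → go right; 68 > 21 → go right; 68 > 32 → go right; 68 < 81 → go left; 68 > 58 → go right; 68 < 77 → go left. Place as left child of 77.
Insert 59: 59 > 15 → go right; 59 > 21 → go right; 59 > 32 → go right; 59 < 81 → go left; 59 > 58 → go right; 59 < 77 → go left; 59 < 68 → go left. Place as left child of 68.
Insert 1: 1 < 15 → go left; 1 < 12 → go left; 1 < 10 → go left; 1 < 2 → go left. Place as left child of 2.
Insert 51: 51 > 15 → go right; 51 > 21 → go right; 51 > 32 → go right; 51 < 81 → go left; 51 < 58 → go left; 51 > 45 → go right; 51 > 49 → go right. Place as right child of 49.

none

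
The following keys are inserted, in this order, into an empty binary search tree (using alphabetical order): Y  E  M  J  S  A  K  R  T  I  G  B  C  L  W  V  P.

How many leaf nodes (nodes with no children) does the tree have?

Y: root
E: left child of Y (depth 1)
M: right child of E (depth 2)
J: left child of M (depth 3)
S: right child of M (depth 3)
A: left child of E (depth 2)
K: right child of J (depth 4)
R: left child of S (depth 4)
T: right child of S (depth 4)
I: left child of J (depth 4)
G: left child of I (depth 5)
B: right child of A (depth 3)
C: right child of B (depth 4)
L: right child of K (depth 5)
W: right child of T (depth 5)
V: left child of W (depth 6)
P: left child of R (depth 5)

Leaves: C, G, L, P, V — 5 in total.

5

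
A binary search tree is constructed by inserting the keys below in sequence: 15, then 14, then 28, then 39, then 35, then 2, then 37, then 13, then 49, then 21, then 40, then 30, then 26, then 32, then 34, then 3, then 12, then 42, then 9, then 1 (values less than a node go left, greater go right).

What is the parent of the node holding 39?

28

Insert 15: tree is empty, so 15 becomes the root.
Insert 14: 14 < 15 → go left. Place as left child of 15.
Insert 28: 28 > 15 → go right. Place as right child of 15.
Insert 39: 39 > 15 → go right; 39 > 28 → go right. Place as right child of 28.
Insert 35: 35 > 15 → go right; 35 > 28 → go right; 35 < 39 → go left. Place as left child of 39.
Insert 2: 2 < 15 → go left; 2 < 14 → go left. Place as left child of 14.
Insert 37: 37 > 15 → go right; 37 > 28 → go right; 37 < 39 → go left; 37 > 35 → go right. Place as right child of 35.
Insert 13: 13 < 15 → go left; 13 < 14 → go left; 13 > 2 → go right. Place as right child of 2.
Insert 49: 49 > 15 → go right; 49 > 28 → go right; 49 > 39 → go right. Place as right child of 39.
Insert 21: 21 > 15 → go right; 21 < 28 → go left. Place as left child of 28.
Insert 40: 40 > 15 → go right; 40 > 28 → go right; 40 > 39 → go right; 40 < 49 → go left. Place as left child of 49.
Insert 30: 30 > 15 → go right; 30 > 28 → go right; 30 < 39 → go left; 30 < 35 → go left. Place as left child of 35.
Insert 26: 26 > 15 → go right; 26 < 28 → go left; 26 > 21 → go right. Place as right child of 21.
Insert 32: 32 > 15 → go right; 32 > 28 → go right; 32 < 39 → go left; 32 < 35 → go left; 32 > 30 → go right. Place as right child of 30.
Insert 34: 34 > 15 → go right; 34 > 28 → go right; 34 < 39 → go left; 34 < 35 → go left; 34 > 30 → go right; 34 > 32 → go right. Place as right child of 32.
Insert 3: 3 < 15 → go left; 3 < 14 → go left; 3 > 2 → go right; 3 < 13 → go left. Place as left child of 13.
Insert 12: 12 < 15 → go left; 12 < 14 → go left; 12 > 2 → go right; 12 < 13 → go left; 12 > 3 → go right. Place as right child of 3.
Insert 42: 42 > 15 → go right; 42 > 28 → go right; 42 > 39 → go right; 42 < 49 → go left; 42 > 40 → go right. Place as right child of 40.
Insert 9: 9 < 15 → go left; 9 < 14 → go left; 9 > 2 → go right; 9 < 13 → go left; 9 > 3 → go right; 9 < 12 → go left. Place as left child of 12.
Insert 1: 1 < 15 → go left; 1 < 14 → go left; 1 < 2 → go left. Place as left child of 2.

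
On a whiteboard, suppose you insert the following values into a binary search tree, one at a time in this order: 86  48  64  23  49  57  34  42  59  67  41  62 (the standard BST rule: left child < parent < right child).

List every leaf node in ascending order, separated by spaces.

86: root
48: left child of 86 (depth 1)
64: right child of 48 (depth 2)
23: left child of 48 (depth 2)
49: left child of 64 (depth 3)
57: right child of 49 (depth 4)
34: right child of 23 (depth 3)
42: right child of 34 (depth 4)
59: right child of 57 (depth 5)
67: right child of 64 (depth 3)
41: left child of 42 (depth 5)
62: right child of 59 (depth 6)

41 62 67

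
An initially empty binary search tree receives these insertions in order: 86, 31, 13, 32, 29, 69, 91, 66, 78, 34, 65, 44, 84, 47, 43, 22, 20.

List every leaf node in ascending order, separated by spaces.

20 43 47 84 91

Resulting structure (node: left, right):
  86: L=31, R=91
  31: L=13, R=32
  13: L=–, R=29
  32: L=–, R=69
  29: L=22, R=–
  69: L=66, R=78
  91: L=–, R=–
  66: L=34, R=–
  78: L=–, R=84
  34: L=–, R=65
  65: L=44, R=–
  44: L=43, R=47
  84: L=–, R=–
  47: L=–, R=–
  43: L=–, R=–
  22: L=20, R=–
  20: L=–, R=–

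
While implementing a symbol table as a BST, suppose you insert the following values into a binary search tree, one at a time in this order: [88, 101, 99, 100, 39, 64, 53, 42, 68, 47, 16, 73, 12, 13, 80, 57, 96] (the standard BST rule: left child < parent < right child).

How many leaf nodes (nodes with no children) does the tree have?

6

88: root
101: right child of 88 (depth 1)
99: left child of 101 (depth 2)
100: right child of 99 (depth 3)
39: left child of 88 (depth 1)
64: right child of 39 (depth 2)
53: left child of 64 (depth 3)
42: left child of 53 (depth 4)
68: right child of 64 (depth 3)
47: right child of 42 (depth 5)
16: left child of 39 (depth 2)
73: right child of 68 (depth 4)
12: left child of 16 (depth 3)
13: right child of 12 (depth 4)
80: right child of 73 (depth 5)
57: right child of 53 (depth 4)
96: left child of 99 (depth 3)

Leaves: 13, 47, 57, 80, 96, 100 — 6 in total.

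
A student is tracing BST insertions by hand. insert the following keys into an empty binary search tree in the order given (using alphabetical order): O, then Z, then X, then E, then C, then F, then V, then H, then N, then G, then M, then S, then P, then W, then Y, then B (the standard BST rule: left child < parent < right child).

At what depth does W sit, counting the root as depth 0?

4

O: root
Z: right child of O (depth 1)
X: left child of Z (depth 2)
E: left child of O (depth 1)
C: left child of E (depth 2)
F: right child of E (depth 2)
V: left child of X (depth 3)
H: right child of F (depth 3)
N: right child of H (depth 4)
G: left child of H (depth 4)
M: left child of N (depth 5)
S: left child of V (depth 4)
P: left child of S (depth 5)
W: right child of V (depth 4)
Y: right child of X (depth 3)
B: left child of C (depth 3)

Path to W: O → Z → X → V → W, which is 4 edges.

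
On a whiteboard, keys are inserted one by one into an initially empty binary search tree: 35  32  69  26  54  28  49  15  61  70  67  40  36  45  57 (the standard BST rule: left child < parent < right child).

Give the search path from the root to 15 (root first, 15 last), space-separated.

Insert 35: tree is empty, so 35 becomes the root.
Insert 32: 32 < 35 → go left. Place as left child of 35.
Insert 69: 69 > 35 → go right. Place as right child of 35.
Insert 26: 26 < 35 → go left; 26 < 32 → go left. Place as left child of 32.
Insert 54: 54 > 35 → go right; 54 < 69 → go left. Place as left child of 69.
Insert 28: 28 < 35 → go left; 28 < 32 → go left; 28 > 26 → go right. Place as right child of 26.
Insert 49: 49 > 35 → go right; 49 < 69 → go left; 49 < 54 → go left. Place as left child of 54.
Insert 15: 15 < 35 → go left; 15 < 32 → go left; 15 < 26 → go left. Place as left child of 26.
Insert 61: 61 > 35 → go right; 61 < 69 → go left; 61 > 54 → go right. Place as right child of 54.
Insert 70: 70 > 35 → go right; 70 > 69 → go right. Place as right child of 69.
Insert 67: 67 > 35 → go right; 67 < 69 → go left; 67 > 54 → go right; 67 > 61 → go right. Place as right child of 61.
Insert 40: 40 > 35 → go right; 40 < 69 → go left; 40 < 54 → go left; 40 < 49 → go left. Place as left child of 49.
Insert 36: 36 > 35 → go right; 36 < 69 → go left; 36 < 54 → go left; 36 < 49 → go left; 36 < 40 → go left. Place as left child of 40.
Insert 45: 45 > 35 → go right; 45 < 69 → go left; 45 < 54 → go left; 45 < 49 → go left; 45 > 40 → go right. Place as right child of 40.
Insert 57: 57 > 35 → go right; 57 < 69 → go left; 57 > 54 → go right; 57 < 61 → go left. Place as left child of 61.

35 32 26 15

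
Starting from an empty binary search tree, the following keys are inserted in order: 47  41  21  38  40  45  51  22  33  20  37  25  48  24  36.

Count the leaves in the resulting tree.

6

Insert 47: tree is empty, so 47 becomes the root.
Insert 41: 41 < 47 → go left. Place as left child of 47.
Insert 21: 21 < 47 → go left; 21 < 41 → go left. Place as left child of 41.
Insert 38: 38 < 47 → go left; 38 < 41 → go left; 38 > 21 → go right. Place as right child of 21.
Insert 40: 40 < 47 → go left; 40 < 41 → go left; 40 > 21 → go right; 40 > 38 → go right. Place as right child of 38.
Insert 45: 45 < 47 → go left; 45 > 41 → go right. Place as right child of 41.
Insert 51: 51 > 47 → go right. Place as right child of 47.
Insert 22: 22 < 47 → go left; 22 < 41 → go left; 22 > 21 → go right; 22 < 38 → go left. Place as left child of 38.
Insert 33: 33 < 47 → go left; 33 < 41 → go left; 33 > 21 → go right; 33 < 38 → go left; 33 > 22 → go right. Place as right child of 22.
Insert 20: 20 < 47 → go left; 20 < 41 → go left; 20 < 21 → go left. Place as left child of 21.
Insert 37: 37 < 47 → go left; 37 < 41 → go left; 37 > 21 → go right; 37 < 38 → go left; 37 > 22 → go right; 37 > 33 → go right. Place as right child of 33.
Insert 25: 25 < 47 → go left; 25 < 41 → go left; 25 > 21 → go right; 25 < 38 → go left; 25 > 22 → go right; 25 < 33 → go left. Place as left child of 33.
Insert 48: 48 > 47 → go right; 48 < 51 → go left. Place as left child of 51.
Insert 24: 24 < 47 → go left; 24 < 41 → go left; 24 > 21 → go right; 24 < 38 → go left; 24 > 22 → go right; 24 < 33 → go left; 24 < 25 → go left. Place as left child of 25.
Insert 36: 36 < 47 → go left; 36 < 41 → go left; 36 > 21 → go right; 36 < 38 → go left; 36 > 22 → go right; 36 > 33 → go right; 36 < 37 → go left. Place as left child of 37.

Leaves: 20, 24, 36, 40, 45, 48 — 6 in total.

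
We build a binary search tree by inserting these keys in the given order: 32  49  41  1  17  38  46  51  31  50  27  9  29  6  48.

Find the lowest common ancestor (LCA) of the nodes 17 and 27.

32: root
49: right child of 32 (depth 1)
41: left child of 49 (depth 2)
1: left child of 32 (depth 1)
17: right child of 1 (depth 2)
38: left child of 41 (depth 3)
46: right child of 41 (depth 3)
51: right child of 49 (depth 2)
31: right child of 17 (depth 3)
50: left child of 51 (depth 3)
27: left child of 31 (depth 4)
9: left child of 17 (depth 3)
29: right child of 27 (depth 5)
6: left child of 9 (depth 4)
48: right child of 46 (depth 4)

Path to 17: 32 → 1 → 17
Path to 27: 32 → 1 → 17 → 31 → 27
17 lies on both paths and is an ancestor of the other node.

17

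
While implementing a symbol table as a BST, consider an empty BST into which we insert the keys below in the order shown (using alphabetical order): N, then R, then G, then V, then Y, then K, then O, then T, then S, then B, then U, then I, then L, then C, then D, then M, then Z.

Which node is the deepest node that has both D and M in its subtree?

G

Insert N: tree is empty, so N becomes the root.
Insert R: R > N → go right. Place as right child of N.
Insert G: G < N → go left. Place as left child of N.
Insert V: V > N → go right; V > R → go right. Place as right child of R.
Insert Y: Y > N → go right; Y > R → go right; Y > V → go right. Place as right child of V.
Insert K: K < N → go left; K > G → go right. Place as right child of G.
Insert O: O > N → go right; O < R → go left. Place as left child of R.
Insert T: T > N → go right; T > R → go right; T < V → go left. Place as left child of V.
Insert S: S > N → go right; S > R → go right; S < V → go left; S < T → go left. Place as left child of T.
Insert B: B < N → go left; B < G → go left. Place as left child of G.
Insert U: U > N → go right; U > R → go right; U < V → go left; U > T → go right. Place as right child of T.
Insert I: I < N → go left; I > G → go right; I < K → go left. Place as left child of K.
Insert L: L < N → go left; L > G → go right; L > K → go right. Place as right child of K.
Insert C: C < N → go left; C < G → go left; C > B → go right. Place as right child of B.
Insert D: D < N → go left; D < G → go left; D > B → go right; D > C → go right. Place as right child of C.
Insert M: M < N → go left; M > G → go right; M > K → go right; M > L → go right. Place as right child of L.
Insert Z: Z > N → go right; Z > R → go right; Z > V → go right; Z > Y → go right. Place as right child of Y.

Path to D: N → G → B → C → D
Path to M: N → G → K → L → M
The paths share a prefix ending at G, then split left and right.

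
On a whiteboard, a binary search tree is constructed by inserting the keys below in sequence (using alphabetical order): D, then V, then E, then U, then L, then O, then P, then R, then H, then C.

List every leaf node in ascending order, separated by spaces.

C H R

Insert D: tree is empty, so D becomes the root.
Insert V: V > D → go right. Place as right child of D.
Insert E: E > D → go right; E < V → go left. Place as left child of V.
Insert U: U > D → go right; U < V → go left; U > E → go right. Place as right child of E.
Insert L: L > D → go right; L < V → go left; L > E → go right; L < U → go left. Place as left child of U.
Insert O: O > D → go right; O < V → go left; O > E → go right; O < U → go left; O > L → go right. Place as right child of L.
Insert P: P > D → go right; P < V → go left; P > E → go right; P < U → go left; P > L → go right; P > O → go right. Place as right child of O.
Insert R: R > D → go right; R < V → go left; R > E → go right; R < U → go left; R > L → go right; R > O → go right; R > P → go right. Place as right child of P.
Insert H: H > D → go right; H < V → go left; H > E → go right; H < U → go left; H < L → go left. Place as left child of L.
Insert C: C < D → go left. Place as left child of D.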